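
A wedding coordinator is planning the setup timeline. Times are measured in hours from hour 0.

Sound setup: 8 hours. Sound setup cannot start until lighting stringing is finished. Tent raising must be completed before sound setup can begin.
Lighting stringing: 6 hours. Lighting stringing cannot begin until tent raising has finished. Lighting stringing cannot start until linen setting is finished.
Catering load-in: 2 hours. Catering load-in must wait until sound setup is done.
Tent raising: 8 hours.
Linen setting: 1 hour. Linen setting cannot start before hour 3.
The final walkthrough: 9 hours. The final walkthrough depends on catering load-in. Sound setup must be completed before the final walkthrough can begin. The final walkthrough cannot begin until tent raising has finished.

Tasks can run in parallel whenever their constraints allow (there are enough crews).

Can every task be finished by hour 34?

Yes

Linen setting cannot begin until its own release at hour 3. It runs from hour 3 to 3 + 1 = hour 4.
Tent raising can start immediately at hour 0; it finishes at hour 8.
Lighting stringing has to wait for tent raising (finishes hour 8); linen setting (finishes hour 4). The latest of these is hour 8, so lighting stringing runs hour 8 to 8 + 6 = hour 14.
Sound setup has to wait for lighting stringing (finishes hour 14); tent raising (finishes hour 8). The latest of these is hour 14, so sound setup runs hour 14 to 14 + 8 = hour 22.
After sound setup (finishes hour 22), catering load-in can start at hour 22 and finishes at hour 24.
For the final walkthrough: catering load-in (finishes hour 24); sound setup (finishes hour 22); tent raising (finishes hour 8). Taking the maximum gives a start of hour 24, and it finishes at 24 + 9 = hour 33.
Every task is finished by hour 33, which is no later than the deadline of 34, so the schedule is feasible.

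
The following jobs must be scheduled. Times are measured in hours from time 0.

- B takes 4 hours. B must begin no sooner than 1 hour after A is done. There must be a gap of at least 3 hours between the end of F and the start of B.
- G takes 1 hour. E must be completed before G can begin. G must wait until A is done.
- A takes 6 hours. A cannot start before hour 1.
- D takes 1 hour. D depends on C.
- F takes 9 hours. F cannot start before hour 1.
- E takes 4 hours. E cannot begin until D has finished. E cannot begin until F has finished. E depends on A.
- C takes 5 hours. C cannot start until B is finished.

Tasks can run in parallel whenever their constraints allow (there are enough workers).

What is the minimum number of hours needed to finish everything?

28

After its own release at hour 1, F can start at hour 1 and finishes at hour 10.
A cannot begin until its own release at hour 1. It runs from hour 1 to 1 + 6 = hour 7.
B needs all of A (finishes hour 7, plus 1-hour gap → hour 8); F (finishes hour 10, plus 3-hour gap → hour 13). That puts its earliest start at hour 13; it finishes at 13 + 4 = hour 17.
C cannot begin until B (finishes hour 17). It runs from hour 17 to 17 + 5 = hour 22.
After C (finishes hour 22), D can start at hour 22 and finishes at hour 23.
E cannot start until D (finishes hour 23); F (finishes hour 10); A (finishes hour 7). The controlling bound is hour 23, so E finishes at 23 + 4 = hour 27.
For G: E (finishes hour 27); A (finishes hour 7). Taking the maximum gives a start of hour 27, and it finishes at 27 + 1 = hour 28.
All tasks are finished once the last one completes. Finish times: A at 7, B at 17, C at 22, D at 23, E at 27, F at 10, G at 28. The latest is hour 28.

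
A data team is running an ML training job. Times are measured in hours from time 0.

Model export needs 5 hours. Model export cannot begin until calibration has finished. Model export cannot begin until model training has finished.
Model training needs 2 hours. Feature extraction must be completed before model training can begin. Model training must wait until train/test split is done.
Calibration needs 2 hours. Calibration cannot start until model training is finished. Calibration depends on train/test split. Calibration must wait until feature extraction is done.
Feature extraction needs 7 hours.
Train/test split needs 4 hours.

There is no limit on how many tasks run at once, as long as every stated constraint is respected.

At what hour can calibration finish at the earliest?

11

Train/test split can start immediately at hour 0; it finishes at hour 4.
Feature extraction has no prerequisites, so it starts at hour 0 and finishes at hour 7.
Model training cannot start until feature extraction (finishes hour 7); train/test split (finishes hour 4). The controlling bound is hour 7, so model training finishes at 7 + 2 = hour 9.
For calibration: model training (finishes hour 9); train/test split (finishes hour 4); feature extraction (finishes hour 7). Taking the maximum gives a start of hour 9, and it finishes at 9 + 2 = hour 11.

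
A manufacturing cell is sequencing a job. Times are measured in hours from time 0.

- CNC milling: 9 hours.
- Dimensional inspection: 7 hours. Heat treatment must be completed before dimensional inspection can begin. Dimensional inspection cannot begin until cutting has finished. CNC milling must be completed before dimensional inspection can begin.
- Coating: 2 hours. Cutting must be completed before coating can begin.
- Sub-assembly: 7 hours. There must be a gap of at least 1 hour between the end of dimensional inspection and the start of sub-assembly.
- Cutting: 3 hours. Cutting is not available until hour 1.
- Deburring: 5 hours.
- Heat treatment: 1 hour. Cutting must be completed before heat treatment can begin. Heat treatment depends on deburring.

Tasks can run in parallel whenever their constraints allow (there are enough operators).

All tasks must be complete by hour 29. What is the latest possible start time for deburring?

Nothing follows sub-assembly; the deadline of hour 29 is its only limit. It must start by 29 − 7 = hour 22.
Dimensional inspection must finish before sub-assembly (must start by hour 22, minus 1-hour gap → hour 21). With a 7-hour duration, dimensional inspection must start by 21 − 7 = hour 14.
Since dimensional inspection (must start by hour 14) depends on it, heat treatment must finish by hour 14. Backing off its 1-hour duration gives a latest start of hour 13.
Deburring feeds into heat treatment (must start by hour 13); so deburring must finish by hour 13 and therefore start by hour 8.

8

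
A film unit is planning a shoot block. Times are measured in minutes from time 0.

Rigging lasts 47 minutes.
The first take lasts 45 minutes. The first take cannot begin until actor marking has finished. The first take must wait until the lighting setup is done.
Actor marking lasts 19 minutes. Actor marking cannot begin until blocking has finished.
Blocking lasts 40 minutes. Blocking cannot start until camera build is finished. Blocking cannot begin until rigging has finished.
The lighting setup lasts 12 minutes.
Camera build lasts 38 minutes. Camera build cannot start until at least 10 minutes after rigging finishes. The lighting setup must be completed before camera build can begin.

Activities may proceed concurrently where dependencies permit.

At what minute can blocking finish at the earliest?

135

Nothing blocks the lighting setup, so it runs from minute 0 to minute 12.
Nothing blocks rigging, so it runs from minute 0 to minute 47.
For camera build: rigging (finishes minute 47, plus 10-minute gap → minute 57); the lighting setup (finishes minute 12). Taking the maximum gives a start of minute 57, and it finishes at 57 + 38 = minute 95.
Blocking has to wait for camera build (finishes minute 95); rigging (finishes minute 47). The latest of these is minute 95, so blocking runs minute 95 to 95 + 40 = minute 135.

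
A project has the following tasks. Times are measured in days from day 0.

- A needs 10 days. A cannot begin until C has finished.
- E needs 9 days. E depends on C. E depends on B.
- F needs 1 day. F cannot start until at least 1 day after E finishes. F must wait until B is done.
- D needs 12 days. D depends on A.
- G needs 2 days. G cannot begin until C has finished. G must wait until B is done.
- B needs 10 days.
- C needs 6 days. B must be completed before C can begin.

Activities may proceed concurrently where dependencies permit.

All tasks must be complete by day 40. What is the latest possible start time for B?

2

D has no dependents, so it just needs to finish by day 40. Starting by 40 − 12 = day 28 achieves that.
Since D (must start by day 28) depends on it, A must finish by day 28. Backing off its 10-day duration gives a latest start of day 18.
F has no dependents, so it just needs to finish by day 40. Starting by 40 − 1 = day 39 achieves that.
E has to be done before F (must start by day 39, minus 1-day gap → day 38). That means finishing by day 38, i.e. starting by 38 − 9 = day 29.
To finish by day 40, G (duration 2) must start no later than day 38.
For C: A (must start by day 18); E (must start by day 29); G (must start by day 38). The most restrictive is day 18; with a 6-day duration, C must start by day 12.
B feeds C (must start by day 12); E (must start by day 29); F (must start by day 39); G (must start by day 38). Taking the minimum, B must finish by day 12 and start by 12 − 10 = day 2.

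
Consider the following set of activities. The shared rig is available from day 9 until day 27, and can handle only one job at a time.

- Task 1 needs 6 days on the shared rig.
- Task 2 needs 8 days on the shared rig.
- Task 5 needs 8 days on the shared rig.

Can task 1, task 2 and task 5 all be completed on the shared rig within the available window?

No

The shared rig window is 27 − 9 = 18 days.
Running back to back, the jobs need 6 + 8 + 8 = 22 days on the shared rig.
Since 22 > 18, they cannot all fit.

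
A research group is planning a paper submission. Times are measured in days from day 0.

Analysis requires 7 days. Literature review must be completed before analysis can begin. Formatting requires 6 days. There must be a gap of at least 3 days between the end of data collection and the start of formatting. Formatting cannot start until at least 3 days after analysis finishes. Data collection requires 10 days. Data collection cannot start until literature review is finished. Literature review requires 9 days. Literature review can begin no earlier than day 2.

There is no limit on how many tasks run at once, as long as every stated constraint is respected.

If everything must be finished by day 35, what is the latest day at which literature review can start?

7

Nothing follows formatting; the deadline of day 35 is its only limit. It must start by 35 − 6 = day 29.
Data collection must finish before formatting (must start by day 29, minus 3-day gap → day 26). With a 10-day duration, data collection must start by 26 − 10 = day 16.
Analysis feeds into formatting (must start by day 29, minus 3-day gap → day 26); so analysis must finish by day 26 and therefore start by day 19.
Literature review feeds data collection (must start by day 16); analysis (must start by day 19). Taking the minimum, literature review must finish by day 16 and start by 16 − 9 = day 7.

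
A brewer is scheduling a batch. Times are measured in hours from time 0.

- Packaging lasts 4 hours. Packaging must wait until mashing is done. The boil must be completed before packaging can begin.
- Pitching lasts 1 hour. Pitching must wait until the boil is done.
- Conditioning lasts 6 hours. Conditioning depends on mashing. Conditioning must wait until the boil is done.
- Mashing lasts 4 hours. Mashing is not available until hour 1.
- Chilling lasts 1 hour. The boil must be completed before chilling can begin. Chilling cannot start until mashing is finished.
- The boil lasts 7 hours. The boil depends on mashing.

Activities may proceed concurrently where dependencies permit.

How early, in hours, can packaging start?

12

After its own release at hour 1, mashing can start at hour 1 and finishes at hour 5.
The boil cannot begin until mashing (finishes hour 5). It runs from hour 5 to 5 + 7 = hour 12.
Packaging waits on mashing (finishes hour 5); the boil (finishes hour 12). The latest of these is hour 12, which is the earliest packaging can start.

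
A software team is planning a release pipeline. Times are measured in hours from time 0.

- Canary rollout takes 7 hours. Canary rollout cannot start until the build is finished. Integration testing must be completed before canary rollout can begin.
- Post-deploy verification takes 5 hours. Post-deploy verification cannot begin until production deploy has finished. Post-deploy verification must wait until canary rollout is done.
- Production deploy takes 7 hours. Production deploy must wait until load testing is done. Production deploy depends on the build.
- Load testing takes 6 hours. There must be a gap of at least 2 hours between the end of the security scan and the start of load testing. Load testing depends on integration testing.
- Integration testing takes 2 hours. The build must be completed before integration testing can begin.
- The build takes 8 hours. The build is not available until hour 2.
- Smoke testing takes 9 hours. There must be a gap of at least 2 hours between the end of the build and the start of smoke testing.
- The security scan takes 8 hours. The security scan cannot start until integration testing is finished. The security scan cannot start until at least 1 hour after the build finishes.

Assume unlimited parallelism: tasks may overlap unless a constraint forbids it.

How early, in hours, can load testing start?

22

The build waits on its own release at hour 2, so it starts at hour 2 and finishes at 2 + 8 = hour 10.
Integration testing cannot begin until the build (finishes hour 10). It runs from hour 10 to 10 + 2 = hour 12.
The security scan has to wait for integration testing (finishes hour 12); the build (finishes hour 10, plus 1-hour gap → hour 11). The latest of these is hour 12, so the security scan runs hour 12 to 12 + 8 = hour 20.
Load testing waits on the security scan (finishes hour 20, plus 2-hour gap → hour 22); integration testing (finishes hour 12). The latest of these is hour 22, which is the earliest load testing can start.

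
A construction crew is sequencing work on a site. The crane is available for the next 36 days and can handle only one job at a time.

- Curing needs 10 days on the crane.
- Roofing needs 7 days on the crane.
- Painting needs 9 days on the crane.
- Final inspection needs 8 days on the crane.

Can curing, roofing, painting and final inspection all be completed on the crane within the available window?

Yes

Running back to back, the jobs need 10 + 7 + 9 + 8 = 34 days on the crane.
Since 34 ≤ 36, they fit within the window.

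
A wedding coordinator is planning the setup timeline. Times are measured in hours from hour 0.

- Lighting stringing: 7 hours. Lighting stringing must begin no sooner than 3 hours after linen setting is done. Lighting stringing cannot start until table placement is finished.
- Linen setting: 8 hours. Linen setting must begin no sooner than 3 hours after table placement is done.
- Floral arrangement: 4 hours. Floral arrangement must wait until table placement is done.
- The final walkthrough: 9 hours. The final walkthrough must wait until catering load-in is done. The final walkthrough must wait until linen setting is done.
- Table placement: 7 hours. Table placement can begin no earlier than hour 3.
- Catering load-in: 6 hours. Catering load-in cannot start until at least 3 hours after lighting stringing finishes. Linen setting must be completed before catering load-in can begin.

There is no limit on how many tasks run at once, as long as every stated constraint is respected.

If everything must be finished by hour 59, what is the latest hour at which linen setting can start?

Nothing follows the final walkthrough; the deadline of hour 59 is its only limit. It must start by 59 − 9 = hour 50.
Catering load-in must finish before the final walkthrough (must start by hour 50). With a 6-hour duration, catering load-in must start by 50 − 6 = hour 44.
Lighting stringing feeds into catering load-in (must start by hour 44, minus 3-hour gap → hour 41); so lighting stringing must finish by hour 41 and therefore start by hour 34.
Linen setting has several dependents: lighting stringing (must start by hour 34, minus 3-hour gap → hour 31); catering load-in (must start by hour 44); the final walkthrough (must start by hour 50). The earliest of those limits is hour 31, so linen setting must start by 31 − 8 = hour 23.

23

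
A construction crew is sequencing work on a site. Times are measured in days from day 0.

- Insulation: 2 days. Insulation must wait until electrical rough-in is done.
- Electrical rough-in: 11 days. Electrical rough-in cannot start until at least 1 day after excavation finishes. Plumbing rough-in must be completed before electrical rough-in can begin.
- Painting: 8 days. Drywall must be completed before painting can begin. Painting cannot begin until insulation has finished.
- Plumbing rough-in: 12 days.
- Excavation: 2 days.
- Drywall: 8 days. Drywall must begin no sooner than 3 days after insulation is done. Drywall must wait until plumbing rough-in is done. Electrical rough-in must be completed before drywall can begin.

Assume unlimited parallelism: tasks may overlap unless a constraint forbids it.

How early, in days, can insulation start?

23

Plumbing rough-in has no prerequisites, so it starts at day 0 and finishes at day 12.
Nothing blocks excavation, so it runs from day 0 to day 2.
Electrical rough-in has to wait for excavation (finishes day 2, plus 1-day gap → day 3); plumbing rough-in (finishes day 12). The latest of these is day 12, so electrical rough-in runs day 12 to 12 + 11 = day 23.
Insulation waits on electrical rough-in (finishes day 23), so the earliest it can start is day 23.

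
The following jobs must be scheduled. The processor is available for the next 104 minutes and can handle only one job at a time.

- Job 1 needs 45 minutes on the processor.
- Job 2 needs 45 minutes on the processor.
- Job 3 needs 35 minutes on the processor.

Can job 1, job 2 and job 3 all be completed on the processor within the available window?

No

Running back to back, the jobs need 45 + 45 + 35 = 125 minutes on the processor.
Since 125 > 104, they cannot all fit.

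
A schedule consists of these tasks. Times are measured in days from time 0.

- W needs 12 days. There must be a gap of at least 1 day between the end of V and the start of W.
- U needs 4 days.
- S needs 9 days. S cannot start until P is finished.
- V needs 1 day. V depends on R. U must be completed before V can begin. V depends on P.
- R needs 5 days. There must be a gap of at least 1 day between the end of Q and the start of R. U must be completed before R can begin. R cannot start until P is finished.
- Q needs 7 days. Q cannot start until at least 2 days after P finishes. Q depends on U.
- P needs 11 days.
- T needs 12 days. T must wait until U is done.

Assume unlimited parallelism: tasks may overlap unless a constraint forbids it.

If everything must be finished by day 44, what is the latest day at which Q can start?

Nothing follows W; the deadline of day 44 is its only limit. It must start by 44 − 12 = day 32.
Since W (must start by day 32, minus 1-day gap → day 31) depends on it, V must finish by day 31. Backing off its 1-day duration gives a latest start of day 30.
R feeds into V (must start by day 30); so R must finish by day 30 and therefore start by day 25.
Q must finish before R (must start by day 25, minus 1-day gap → day 24). With a 7-day duration, Q must start by 24 − 7 = day 17.

17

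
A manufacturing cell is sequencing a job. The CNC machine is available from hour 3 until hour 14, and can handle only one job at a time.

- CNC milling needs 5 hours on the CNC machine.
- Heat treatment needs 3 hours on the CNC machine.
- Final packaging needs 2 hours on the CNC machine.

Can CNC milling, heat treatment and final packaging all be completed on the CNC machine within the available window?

The CNC machine window is 14 − 3 = 11 hours.
Running back to back, the jobs need 5 + 3 + 2 = 10 hours on the CNC machine.
Since 10 ≤ 11, they fit within the window.

Yes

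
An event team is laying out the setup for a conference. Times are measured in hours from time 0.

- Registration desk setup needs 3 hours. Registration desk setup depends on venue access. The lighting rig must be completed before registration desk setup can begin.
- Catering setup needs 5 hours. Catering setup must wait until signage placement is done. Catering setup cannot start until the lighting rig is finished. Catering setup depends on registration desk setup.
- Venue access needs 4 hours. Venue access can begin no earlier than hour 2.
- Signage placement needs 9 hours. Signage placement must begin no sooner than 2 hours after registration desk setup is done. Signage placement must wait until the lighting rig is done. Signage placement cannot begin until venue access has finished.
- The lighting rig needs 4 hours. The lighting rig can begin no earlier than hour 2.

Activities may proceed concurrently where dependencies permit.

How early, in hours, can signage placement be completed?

20

The lighting rig waits on its own release at hour 2, so it starts at hour 2 and finishes at 2 + 4 = hour 6.
After its own release at hour 2, venue access can start at hour 2 and finishes at hour 6.
Registration desk setup cannot start until venue access (finishes hour 6); the lighting rig (finishes hour 6). The controlling bound is hour 6, so registration desk setup finishes at 6 + 3 = hour 9.
Signage placement needs all of registration desk setup (finishes hour 9, plus 2-hour gap → hour 11); the lighting rig (finishes hour 6); venue access (finishes hour 6). That puts its earliest start at hour 11; it finishes at 11 + 9 = hour 20.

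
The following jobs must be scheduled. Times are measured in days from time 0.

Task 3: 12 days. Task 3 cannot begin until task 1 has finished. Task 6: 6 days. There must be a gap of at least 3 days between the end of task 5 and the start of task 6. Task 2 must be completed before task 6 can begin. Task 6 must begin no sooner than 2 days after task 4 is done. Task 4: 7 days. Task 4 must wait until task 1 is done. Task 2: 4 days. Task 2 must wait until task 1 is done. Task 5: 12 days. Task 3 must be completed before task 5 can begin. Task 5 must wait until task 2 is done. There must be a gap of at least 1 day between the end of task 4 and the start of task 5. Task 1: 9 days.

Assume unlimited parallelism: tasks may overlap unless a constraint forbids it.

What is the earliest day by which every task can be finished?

Task 1 has no prerequisites, so it starts at day 0 and finishes at day 9.
After task 1 (finishes day 9), task 4 can start at day 9 and finishes at day 16.
After task 1 (finishes day 9), task 3 can start at day 9 and finishes at day 21.
After task 1 (finishes day 9), task 2 can start at day 9 and finishes at day 13.
For task 5: task 3 (finishes day 21); task 2 (finishes day 13); task 4 (finishes day 16, plus 1-day gap → day 17). Taking the maximum gives a start of day 21, and it finishes at 21 + 12 = day 33.
For task 6: task 5 (finishes day 33, plus 3-day gap → day 36); task 2 (finishes day 13); task 4 (finishes day 16, plus 2-day gap → day 18). Taking the maximum gives a start of day 36, and it finishes at 36 + 6 = day 42.
All tasks are finished once the last one completes. Finish times: Task 1 at 9, Task 2 at 13, Task 3 at 21, Task 4 at 16, Task 5 at 33, Task 6 at 42. The latest is day 42.

42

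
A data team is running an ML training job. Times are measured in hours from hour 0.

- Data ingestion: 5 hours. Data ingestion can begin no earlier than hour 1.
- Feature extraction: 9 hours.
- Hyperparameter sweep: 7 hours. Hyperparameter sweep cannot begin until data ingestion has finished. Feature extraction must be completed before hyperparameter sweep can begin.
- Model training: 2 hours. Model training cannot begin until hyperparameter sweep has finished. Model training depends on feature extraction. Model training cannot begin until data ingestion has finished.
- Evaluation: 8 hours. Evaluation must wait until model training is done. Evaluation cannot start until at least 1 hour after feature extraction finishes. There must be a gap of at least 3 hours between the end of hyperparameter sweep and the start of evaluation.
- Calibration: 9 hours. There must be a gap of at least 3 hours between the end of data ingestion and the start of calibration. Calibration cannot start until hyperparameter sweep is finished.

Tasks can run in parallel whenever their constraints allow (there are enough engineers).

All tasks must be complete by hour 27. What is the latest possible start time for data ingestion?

4

Evaluation must finish by hour 27; it takes 8 hours, so it must start by 27 − 8 = hour 19.
Model training must finish before evaluation (must start by hour 19). With a 2-hour duration, model training must start by 19 − 2 = hour 17.
Nothing follows calibration; the deadline of hour 27 is its only limit. It must start by 27 − 9 = hour 18.
Hyperparameter sweep feeds model training (must start by hour 17); evaluation (must start by hour 19, minus 3-hour gap → hour 16); calibration (must start by hour 18). Taking the minimum, hyperparameter sweep must finish by hour 16 and start by 16 − 7 = hour 9.
Data ingestion feeds hyperparameter sweep (must start by hour 9); model training (must start by hour 17); calibration (must start by hour 18, minus 3-hour gap → hour 15). Taking the minimum, data ingestion must finish by hour 9 and start by 9 − 5 = hour 4.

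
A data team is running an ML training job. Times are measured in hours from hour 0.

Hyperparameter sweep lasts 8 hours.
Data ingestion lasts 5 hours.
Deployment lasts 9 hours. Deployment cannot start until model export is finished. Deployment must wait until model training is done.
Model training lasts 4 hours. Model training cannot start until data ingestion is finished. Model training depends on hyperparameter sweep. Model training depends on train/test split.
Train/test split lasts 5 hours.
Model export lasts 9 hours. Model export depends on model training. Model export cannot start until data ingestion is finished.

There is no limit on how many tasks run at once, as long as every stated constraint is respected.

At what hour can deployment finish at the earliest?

Hyperparameter sweep can start immediately at hour 0; it finishes at hour 8.
Nothing blocks train/test split, so it runs from hour 0 to hour 5.
Data ingestion has no prerequisites, so it starts at hour 0 and finishes at hour 5.
For model training: data ingestion (finishes hour 5); hyperparameter sweep (finishes hour 8); train/test split (finishes hour 5). Taking the maximum gives a start of hour 8, and it finishes at 8 + 4 = hour 12.
Model export has to wait for model training (finishes hour 12); data ingestion (finishes hour 5). The latest of these is hour 12, so model export runs hour 12 to 12 + 9 = hour 21.
Deployment has to wait for model export (finishes hour 21); model training (finishes hour 12). The latest of these is hour 21, so deployment runs hour 21 to 21 + 9 = hour 30.

30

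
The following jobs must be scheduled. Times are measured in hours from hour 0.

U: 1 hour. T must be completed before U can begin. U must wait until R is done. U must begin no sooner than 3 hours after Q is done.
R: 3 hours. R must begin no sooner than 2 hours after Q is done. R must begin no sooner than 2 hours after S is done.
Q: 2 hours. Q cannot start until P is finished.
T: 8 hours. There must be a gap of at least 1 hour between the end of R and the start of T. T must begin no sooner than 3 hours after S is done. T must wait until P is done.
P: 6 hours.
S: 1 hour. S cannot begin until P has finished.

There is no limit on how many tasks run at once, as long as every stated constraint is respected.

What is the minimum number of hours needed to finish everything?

P has no prerequisites, so it starts at hour 0 and finishes at hour 6.
S cannot begin until P (finishes hour 6). It runs from hour 6 to 6 + 1 = hour 7.
Q waits on P (finishes hour 6), so it starts at hour 6 and finishes at 6 + 2 = hour 8.
R cannot start until Q (finishes hour 8, plus 2-hour gap → hour 10); S (finishes hour 7, plus 2-hour gap → hour 9). The controlling bound is hour 10, so R finishes at 10 + 3 = hour 13.
For T: R (finishes hour 13, plus 1-hour gap → hour 14); S (finishes hour 7, plus 3-hour gap → hour 10); P (finishes hour 6). Taking the maximum gives a start of hour 14, and it finishes at 14 + 8 = hour 22.
U cannot start until T (finishes hour 22); R (finishes hour 13); Q (finishes hour 8, plus 3-hour gap → hour 11). The controlling bound is hour 22, so U finishes at 22 + 1 = hour 23.
All tasks are finished once the last one completes. Finish times: P at 6, Q at 8, R at 13, S at 7, T at 22, U at 23. The latest is hour 23.

23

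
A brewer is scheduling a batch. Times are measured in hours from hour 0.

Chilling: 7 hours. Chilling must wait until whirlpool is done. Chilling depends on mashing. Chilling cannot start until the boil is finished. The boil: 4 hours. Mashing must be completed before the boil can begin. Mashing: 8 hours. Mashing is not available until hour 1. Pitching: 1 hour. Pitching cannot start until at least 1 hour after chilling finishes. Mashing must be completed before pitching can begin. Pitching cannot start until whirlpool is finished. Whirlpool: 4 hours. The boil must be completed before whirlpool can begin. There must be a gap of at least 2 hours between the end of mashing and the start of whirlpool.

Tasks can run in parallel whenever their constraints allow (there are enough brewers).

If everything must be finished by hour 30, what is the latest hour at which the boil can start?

Nothing follows pitching; the deadline of hour 30 is its only limit. It must start by 30 − 1 = hour 29.
Chilling has to be done before pitching (must start by hour 29, minus 1-hour gap → hour 28). That means finishing by hour 28, i.e. starting by 28 − 7 = hour 21.
For whirlpool: chilling (must start by hour 21); pitching (must start by hour 29). The most restrictive is hour 21; with a 4-hour duration, whirlpool must start by hour 17.
For the boil: whirlpool (must start by hour 17); chilling (must start by hour 21). The most restrictive is hour 17; with a 4-hour duration, the boil must start by hour 13.

13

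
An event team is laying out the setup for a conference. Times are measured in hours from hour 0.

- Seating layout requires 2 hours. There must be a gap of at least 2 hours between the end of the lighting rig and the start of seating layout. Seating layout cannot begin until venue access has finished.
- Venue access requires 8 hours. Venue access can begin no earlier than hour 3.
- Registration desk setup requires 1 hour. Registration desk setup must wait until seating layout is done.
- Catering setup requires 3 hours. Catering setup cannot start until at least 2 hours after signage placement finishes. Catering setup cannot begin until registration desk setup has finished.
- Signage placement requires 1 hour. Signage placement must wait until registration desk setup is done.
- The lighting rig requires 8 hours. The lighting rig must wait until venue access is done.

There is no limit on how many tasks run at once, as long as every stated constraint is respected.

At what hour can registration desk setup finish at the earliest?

24

Venue access cannot begin until its own release at hour 3. It runs from hour 3 to 3 + 8 = hour 11.
The lighting rig waits on venue access (finishes hour 11), so it starts at hour 11 and finishes at 11 + 8 = hour 19.
Seating layout needs all of the lighting rig (finishes hour 19, plus 2-hour gap → hour 21); venue access (finishes hour 11). That puts its earliest start at hour 21; it finishes at 21 + 2 = hour 23.
Registration desk setup waits on seating layout (finishes hour 23), so it starts at hour 23 and finishes at 23 + 1 = hour 24.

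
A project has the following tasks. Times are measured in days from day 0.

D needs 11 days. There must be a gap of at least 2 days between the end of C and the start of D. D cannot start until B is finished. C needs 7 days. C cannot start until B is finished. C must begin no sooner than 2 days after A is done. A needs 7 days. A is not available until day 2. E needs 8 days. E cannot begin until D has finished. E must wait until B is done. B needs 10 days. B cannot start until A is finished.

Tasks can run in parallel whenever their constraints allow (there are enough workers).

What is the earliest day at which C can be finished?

After its own release at day 2, A can start at day 2 and finishes at day 9.
B waits on A (finishes day 9), so it starts at day 9 and finishes at 9 + 10 = day 19.
C needs all of B (finishes day 19); A (finishes day 9, plus 2-day gap → day 11). That puts its earliest start at day 19; it finishes at 19 + 7 = day 26.

26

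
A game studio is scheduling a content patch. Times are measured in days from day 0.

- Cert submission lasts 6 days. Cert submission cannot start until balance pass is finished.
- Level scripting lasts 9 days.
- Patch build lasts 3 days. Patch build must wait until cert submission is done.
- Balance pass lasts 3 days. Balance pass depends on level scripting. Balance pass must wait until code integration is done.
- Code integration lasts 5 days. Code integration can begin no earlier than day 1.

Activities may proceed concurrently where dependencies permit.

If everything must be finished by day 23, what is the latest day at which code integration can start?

6

Patch build has no dependents, so it just needs to finish by day 23. Starting by 23 − 3 = day 20 achieves that.
Since patch build (must start by day 20) depends on it, cert submission must finish by day 20. Backing off its 6-day duration gives a latest start of day 14.
Balance pass must finish before cert submission (must start by day 14). With a 3-day duration, balance pass must start by 14 − 3 = day 11.
Code integration must finish before balance pass (must start by day 11). With a 5-day duration, code integration must start by 11 − 5 = day 6.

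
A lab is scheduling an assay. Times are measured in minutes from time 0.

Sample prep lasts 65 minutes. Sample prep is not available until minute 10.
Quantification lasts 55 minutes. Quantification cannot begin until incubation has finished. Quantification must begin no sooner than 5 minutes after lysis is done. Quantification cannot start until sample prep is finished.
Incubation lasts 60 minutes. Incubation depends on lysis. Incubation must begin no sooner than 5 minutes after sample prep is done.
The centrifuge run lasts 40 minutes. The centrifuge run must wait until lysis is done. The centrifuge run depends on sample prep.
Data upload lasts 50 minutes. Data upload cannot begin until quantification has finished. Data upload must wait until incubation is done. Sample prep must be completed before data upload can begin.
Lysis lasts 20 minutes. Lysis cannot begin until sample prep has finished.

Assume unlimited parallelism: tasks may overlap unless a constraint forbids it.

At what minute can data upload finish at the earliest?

Sample prep cannot begin until its own release at minute 10. It runs from minute 10 to 10 + 65 = minute 75.
Lysis cannot begin until sample prep (finishes minute 75). It runs from minute 75 to 75 + 20 = minute 95.
For incubation: lysis (finishes minute 95); sample prep (finishes minute 75, plus 5-minute gap → minute 80). Taking the maximum gives a start of minute 95, and it finishes at 95 + 60 = minute 155.
Quantification has to wait for incubation (finishes minute 155); lysis (finishes minute 95, plus 5-minute gap → minute 100); sample prep (finishes minute 75). The latest of these is minute 155, so quantification runs minute 155 to 155 + 55 = minute 210.
For data upload: quantification (finishes minute 210); incubation (finishes minute 155); sample prep (finishes minute 75). Taking the maximum gives a start of minute 210, and it finishes at 210 + 50 = minute 260.

260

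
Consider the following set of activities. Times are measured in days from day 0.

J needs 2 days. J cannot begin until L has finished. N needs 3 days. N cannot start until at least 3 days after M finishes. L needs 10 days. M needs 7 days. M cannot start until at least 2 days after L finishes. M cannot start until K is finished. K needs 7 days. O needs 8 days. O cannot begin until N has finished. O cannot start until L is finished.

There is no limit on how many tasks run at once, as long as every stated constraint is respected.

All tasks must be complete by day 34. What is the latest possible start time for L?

1

O must finish by day 34; it takes 8 days, so it must start by 34 − 8 = day 26.
Since O (must start by day 26) depends on it, N must finish by day 26. Backing off its 3-day duration gives a latest start of day 23.
Since N (must start by day 23, minus 3-day gap → day 20) depends on it, M must finish by day 20. Backing off its 7-day duration gives a latest start of day 13.
Nothing follows J; the deadline of day 34 is its only limit. It must start by 34 − 2 = day 32.
L must finish in time for J (must start by day 32); M (must start by day 13, minus 2-day gap → day 11); O (must start by day 26). The tightest is day 11, so L must start by 11 − 10 = day 1.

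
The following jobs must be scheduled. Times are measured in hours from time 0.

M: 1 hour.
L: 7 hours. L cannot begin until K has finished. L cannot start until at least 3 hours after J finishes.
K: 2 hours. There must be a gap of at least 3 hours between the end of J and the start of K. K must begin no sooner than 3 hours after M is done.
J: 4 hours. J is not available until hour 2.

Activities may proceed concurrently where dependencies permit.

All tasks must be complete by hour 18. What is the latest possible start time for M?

5

L has no dependents, so it just needs to finish by hour 18. Starting by 18 − 7 = hour 11 achieves that.
K feeds into L (must start by hour 11); so K must finish by hour 11 and therefore start by hour 9.
M has to be done before K (must start by hour 9, minus 3-hour gap → hour 6). That means finishing by hour 6, i.e. starting by 6 − 1 = hour 5.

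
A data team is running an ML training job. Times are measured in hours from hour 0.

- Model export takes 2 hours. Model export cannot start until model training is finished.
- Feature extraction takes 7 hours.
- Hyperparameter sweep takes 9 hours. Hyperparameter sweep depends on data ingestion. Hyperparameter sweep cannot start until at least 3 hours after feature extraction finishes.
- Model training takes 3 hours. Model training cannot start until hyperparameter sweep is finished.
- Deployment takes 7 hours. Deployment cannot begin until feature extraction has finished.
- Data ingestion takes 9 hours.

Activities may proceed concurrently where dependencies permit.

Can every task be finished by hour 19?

Feature extraction can start immediately at hour 0; it finishes at hour 7.
Deployment waits on feature extraction (finishes hour 7), so it starts at hour 7 and finishes at 7 + 7 = hour 14.
Nothing blocks data ingestion, so it runs from hour 0 to hour 9.
Hyperparameter sweep needs all of data ingestion (finishes hour 9); feature extraction (finishes hour 7, plus 3-hour gap → hour 10). That puts its earliest start at hour 10; it finishes at 10 + 9 = hour 19.
Model training waits on hyperparameter sweep (finishes hour 19), so it starts at hour 19 and finishes at 19 + 3 = hour 22.
After model training (finishes hour 22), model export can start at hour 22 and finishes at hour 24.
The earliest everything can be done is hour 24, which is after the deadline of 19, so it is not possible.

No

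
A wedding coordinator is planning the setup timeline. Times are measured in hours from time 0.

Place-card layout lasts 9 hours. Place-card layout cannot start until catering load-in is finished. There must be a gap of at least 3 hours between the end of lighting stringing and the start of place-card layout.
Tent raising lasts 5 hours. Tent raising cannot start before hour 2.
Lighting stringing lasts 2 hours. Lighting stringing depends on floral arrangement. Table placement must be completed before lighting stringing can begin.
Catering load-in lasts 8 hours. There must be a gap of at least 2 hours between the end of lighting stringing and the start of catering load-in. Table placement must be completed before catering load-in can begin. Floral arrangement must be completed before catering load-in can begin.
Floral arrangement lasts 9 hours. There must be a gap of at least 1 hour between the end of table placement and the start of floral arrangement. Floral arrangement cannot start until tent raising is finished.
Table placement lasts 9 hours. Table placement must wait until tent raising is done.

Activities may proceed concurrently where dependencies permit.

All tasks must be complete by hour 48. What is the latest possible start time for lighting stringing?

27

Nothing follows place-card layout; the deadline of hour 48 is its only limit. It must start by 48 − 9 = hour 39.
Catering load-in must finish before place-card layout (must start by hour 39). With an 8-hour duration, catering load-in must start by 39 − 8 = hour 31.
For lighting stringing: catering load-in (must start by hour 31, minus 2-hour gap → hour 29); place-card layout (must start by hour 39, minus 3-hour gap → hour 36). The most restrictive is hour 29; with a 2-hour duration, lighting stringing must start by hour 27.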